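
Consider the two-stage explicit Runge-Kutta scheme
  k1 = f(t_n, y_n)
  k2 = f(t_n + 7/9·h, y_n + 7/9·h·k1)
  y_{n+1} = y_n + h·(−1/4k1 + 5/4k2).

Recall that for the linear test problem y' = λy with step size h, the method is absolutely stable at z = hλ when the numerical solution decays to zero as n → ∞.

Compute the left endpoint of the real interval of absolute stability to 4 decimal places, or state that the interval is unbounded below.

left endpoint -1.0286.

Set f=λy, z=hλ:
  k1=λy_n ⇒ h·k1=z·y_n;  k2=λ(1+7/9z)y_n ⇒ h·k2=z(1+7/9z)y_n
  y_{n+1}/y_n = 1 − 1/4z + 5/4z(1+7/9z) = 1 + z + 35/36z²
  R(z) = 1 + z + 35/36z².

Boundary: |R(x)|=1, x<0.
x=-1.14: |R|=1.1235
R=1: x+35/36x²=0 ⇒ x=−36/35=-1.0286; min R=1−1/(4·35/36)=0.7429>−1
Confirm numerically:
  x=-0.903: |R|=0.88976 <1
  x=-0.731: |R|=0.78852 <1
  x=-0.592: |R|=0.74873 <1
  x=-0.477: |R|=0.74421 <1
  x=-1.509: |R|=1.70483 >1
  x=-1.360: |R|=1.43822 >1
  x=-1.190: |R|=1.18676 >1
So |R|<1 on (-1.0286, 0).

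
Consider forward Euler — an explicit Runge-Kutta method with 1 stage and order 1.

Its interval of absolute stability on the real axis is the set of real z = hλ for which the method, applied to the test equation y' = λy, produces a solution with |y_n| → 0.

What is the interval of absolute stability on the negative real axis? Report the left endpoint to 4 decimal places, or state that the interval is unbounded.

With y'=λy (z=hλ):
  order 1, 1-stage ⇒ R(z)=1+z
  (e.g. R(-0.92)=0.08000, |R|=0.08000)

Boundary: |R(x)|=1, x<0.
x=-0.92: |R|=0.0800
|R(-1.75)|=0.7500 |R(-1.45)|=0.4500
Bisect:
  x_lo=-2.5544 |R|=1.5544  x_hi=-0.3793 |R|=0.6207
  mid=-1.46683 |R|=0.46683 →hi
  mid=-2.01061 |R|=1.01061 →lo
  mid=-1.73872 |R|=0.73872 →hi
  mid=-1.87467 |R|=0.87467 →hi
  mid=-1.94264 |R|=0.94264 →hi
  mid=-1.97663 |R|=0.97663 →hi
  mid=-1.99362 |R|=0.99362 →hi
  ...
  [-2.00012,-1.99999] ⇒ x*=-2.0000
Interval (-2.0000, 0).

(-2.0000, 0).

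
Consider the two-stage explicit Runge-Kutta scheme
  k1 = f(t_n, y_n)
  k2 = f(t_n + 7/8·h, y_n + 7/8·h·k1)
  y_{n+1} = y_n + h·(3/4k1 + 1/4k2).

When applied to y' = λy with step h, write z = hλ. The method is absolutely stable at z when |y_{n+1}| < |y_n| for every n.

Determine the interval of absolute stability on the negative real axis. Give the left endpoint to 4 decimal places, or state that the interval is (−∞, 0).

Set f=λy, z=hλ:
  k1=λy_n ⇒ h·k1=z·y_n;  k2=λ(1+7/8z)y_n ⇒ h·k2=z(1+7/8z)y_n
  y_{n+1}/y_n = 1 + 3/4z + 1/4z(1+7/8z) = 1 + z + 7/32z²
  so R(z) = 1 + z + 7/32z².

Need |R(x)|<1, x<0.
x=-1.56: |R|=0.0276
R=1: x+7/32x²=0 ⇒ x=−32/7=-4.5714; min R=1−1/(4·7/32)=-0.1429>−1
Confirm numerically:
  x=-3.439: |R|=0.14810 <1
  x=-3.335: |R|=0.09799 <1
  x=-2.589: |R|=0.12274 <1
  x=-2.063: |R|=0.13201 <1
  x=-5.012: |R|=1.48303 >1
  x=-4.841: |R|=1.28547 >1
Stable set (-4.5714, 0).

z∈(-4.5714,0).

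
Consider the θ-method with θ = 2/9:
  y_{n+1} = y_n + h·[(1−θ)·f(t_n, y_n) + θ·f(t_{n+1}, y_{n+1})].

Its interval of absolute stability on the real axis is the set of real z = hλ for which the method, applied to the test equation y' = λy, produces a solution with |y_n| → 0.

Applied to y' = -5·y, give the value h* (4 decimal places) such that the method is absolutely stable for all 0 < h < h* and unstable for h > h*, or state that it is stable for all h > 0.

On y'=λy, z=hλ:
  y_{n+1} = y_n + z·[7/9·y_n + 2/9·y_{n+1}] ⇒ (1 − 2/9z)y_{n+1} = (1 + 7/9z)y_n
  so R(z) = (1 + 7/9z)/(1 − 2/9z).

Need |R(x)|<1, x<0.
x=-1.58: |R|=0.1694
R=−1: 1+7/9x = −1+2/9x ⇒ -5/9x=2 ⇒ x=2/(-5/9)=-3.6000
Confirm numerically:
  x=-3.059: |R|=0.82107 <1
  x=-2.241: |R|=0.49599 <1
  x=-1.872: |R|=0.32203 <1
  x=-4.149: |R|=1.15869 >1
  x=-3.675: |R|=1.02294 >1
  x=-3.633: |R|=1.01014 >1
So |R|<1 on (-3.6000, 0).

(-3.6000,0); λ=-5 ⇒ h* = (18/5)/5 = 0.7200.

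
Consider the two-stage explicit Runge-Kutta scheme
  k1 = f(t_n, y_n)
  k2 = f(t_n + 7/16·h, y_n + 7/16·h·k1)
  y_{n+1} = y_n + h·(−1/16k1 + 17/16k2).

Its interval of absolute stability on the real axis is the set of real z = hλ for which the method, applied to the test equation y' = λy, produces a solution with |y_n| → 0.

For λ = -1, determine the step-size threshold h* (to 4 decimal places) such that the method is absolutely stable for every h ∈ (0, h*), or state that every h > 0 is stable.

(-2.1513,0); λ=-1 ⇒ h* = (256/119)/1 = 2.1513.

On y'=λy, z=hλ:
  k1=λy_n ⇒ h·k1=z·y_n;  k2=λ(1+7/16z)y_n ⇒ h·k2=z(1+7/16z)y_n
  y_{n+1}/y_n = 1 − 1/16z + 17/16z(1+7/16z) = 1 + z + 119/256z²
  so R(z) = 1 + z + 119/256z².

Solve |R(x)|<1 on ℝ⁻.
x=-1.38: |R|=0.5052
R=1: x+119/256x²=0 ⇒ x=−256/119=-2.1513; min R=1−1/(4·119/256)=0.4622>−1
Confirm numerically:
  x=-2.115: |R|=0.96435 <1
  x=-1.526: |R|=0.55647 <1
  x=-1.401: |R|=0.51140 <1
  x=-1.400: |R|=0.51109 <1
  x=-2.249: |R|=1.10218 >1
  x=-2.195: |R|=1.04463 >1
So |R|<1 on (-2.1513, 0).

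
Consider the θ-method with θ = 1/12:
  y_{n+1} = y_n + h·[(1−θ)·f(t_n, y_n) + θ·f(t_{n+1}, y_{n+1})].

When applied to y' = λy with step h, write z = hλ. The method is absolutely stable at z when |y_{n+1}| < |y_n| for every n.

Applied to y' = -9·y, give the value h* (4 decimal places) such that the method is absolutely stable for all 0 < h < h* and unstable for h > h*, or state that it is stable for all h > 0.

Test eqn y'=λy, z=hλ:
  y_{n+1} = y_n + z·[11/12·y_n + 1/12·y_{n+1}] ⇒ (1 − 1/12z)y_{n+1} = (1 + 11/12z)y_n
  Hence R(z) = (1 + 11/12z)/(1 − 1/12z).

Solve |R(x)|<1 on ℝ⁻.
x=-0.32: |R|=0.6883
R=−1: 1+11/12x = −1+1/12x ⇒ -5/6x=2 ⇒ x=2/(-5/6)=-2.4000
Confirm numerically:
  x=-2.177: |R|=0.84270 <1
  x=-1.925: |R|=0.65889 <1
  x=-1.476: |R|=0.31434 <1
  x=-1.380: |R|=0.23767 <1
  x=-2.871: |R|=1.31672 >1
  x=-2.740: |R|=1.23066 >1
Interval (-2.4000, 0).

(-2.4000,0); λ=-9 ⇒ h* = (12/5)/9 = 0.2667.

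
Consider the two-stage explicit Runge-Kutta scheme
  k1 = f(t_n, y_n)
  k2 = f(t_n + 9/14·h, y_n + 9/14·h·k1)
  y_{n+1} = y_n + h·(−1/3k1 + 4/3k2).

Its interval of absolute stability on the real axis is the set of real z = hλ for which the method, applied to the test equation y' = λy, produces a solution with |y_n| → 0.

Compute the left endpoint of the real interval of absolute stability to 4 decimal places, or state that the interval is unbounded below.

Test eqn y'=λy, z=hλ:
  k1=λy_n ⇒ h·k1=z·y_n;  k2=λ(1+9/14z)y_n ⇒ h·k2=z(1+9/14z)y_n
  y_{n+1}/y_n = 1 − 1/3z + 4/3z(1+9/14z) = 1 + z + 6/7z²
  ⇒ R(z) = 1 + z + 6/7z².

Boundary: |R(x)|=1, x<0.
x=-0.48: |R|=0.7175
R=1: x+6/7x²=0 ⇒ x=−7/6=-1.1667; min R=1−1/(4·6/7)=0.7083>−1
Confirm numerically:
  x=-1.140: |R|=0.97394 <1
  x=-0.994: |R|=0.85289 <1
  x=-0.480: |R|=0.71749 <1
  x=-1.594: |R|=1.58386 >1
  x=-1.567: |R|=1.53770 >1
  x=-1.354: |R|=1.21741 >1
Interval (-1.1667, 0).

z* = -1.1667.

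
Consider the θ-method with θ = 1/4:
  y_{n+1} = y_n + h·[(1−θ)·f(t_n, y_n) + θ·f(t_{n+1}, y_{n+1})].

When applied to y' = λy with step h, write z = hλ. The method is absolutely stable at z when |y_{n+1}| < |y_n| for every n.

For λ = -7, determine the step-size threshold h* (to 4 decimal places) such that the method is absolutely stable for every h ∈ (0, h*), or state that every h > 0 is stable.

Set f=λy, z=hλ:
  y_{n+1} = y_n + z·[3/4·y_n + 1/4·y_{n+1}] ⇒ (1 − 1/4z)y_{n+1} = (1 + 3/4z)y_n
  so R(z) = (1 + 3/4z)/(1 − 1/4z).

Find x<0 with |R(x)|<1.
x=-1.39: |R|=0.0315
R=−1: 1+3/4x = −1+1/4x ⇒ -1/2x=2 ⇒ x=2/(-1/2)=-4.0000
Confirm numerically:
  x=-3.521: |R|=0.87262 <1
  x=-2.879: |R|=0.67408 <1
  x=-1.985: |R|=0.32665 <1
  x=-4.575: |R|=1.13411 >1
  x=-4.453: |R|=1.10718 >1
  x=-4.186: |R|=1.04544 >1
Interval (-4.0000, 0).

(-4.0000,0); λ=-7 ⇒ h* = (4)/7 = 0.5714.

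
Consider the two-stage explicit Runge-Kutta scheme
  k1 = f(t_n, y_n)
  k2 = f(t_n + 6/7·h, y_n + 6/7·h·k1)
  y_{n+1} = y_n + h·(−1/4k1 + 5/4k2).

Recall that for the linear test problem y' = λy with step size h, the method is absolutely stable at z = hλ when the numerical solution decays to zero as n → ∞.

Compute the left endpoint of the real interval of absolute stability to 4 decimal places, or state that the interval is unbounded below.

z* = -0.9333.

On y'=λy, z=hλ:
  k1=λy_n ⇒ h·k1=z·y_n;  k2=λ(1+6/7z)y_n ⇒ h·k2=z(1+6/7z)y_n
  y_{n+1}/y_n = 1 − 1/4z + 5/4z(1+6/7z) = 1 + z + 15/14z²
  Hence R(z) = 1 + z + 15/14z².

Find x<0 with |R(x)|<1.
x=-0.84: |R|=0.9160
R=1: x+15/14x²=0 ⇒ x=−14/15=-0.9333; min R=1−1/(4·15/14)=0.7667>−1
Confirm numerically:
  x=-0.900: |R|=0.96786 <1
  x=-0.760: |R|=0.85886 <1
  x=-0.728: |R|=0.83984 <1
  x=-0.524: |R|=0.77019 <1
  x=-1.468: |R|=1.84095 >1
  x=-1.452: |R|=1.80690 >1
So |R|<1 on (-0.9333, 0).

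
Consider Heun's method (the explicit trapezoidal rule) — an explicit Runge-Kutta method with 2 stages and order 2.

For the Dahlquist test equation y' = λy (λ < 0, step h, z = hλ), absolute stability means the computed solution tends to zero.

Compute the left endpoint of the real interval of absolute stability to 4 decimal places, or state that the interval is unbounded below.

z* = -2.0000.

Set f=λy, z=hλ:
  order 2, 2-stage ⇒ R(z)=1+z+z^2/2
  (e.g. R(-1.66)=0.71780, |R|=0.71780)

Find x<0 with |R(x)|<1.
x=-1.66: |R|=0.7178
|R(-1.47)|=0.6104 |R(-1.45)|=0.6013 |R(-1.07)|=0.5025
Bisect:
  x_lo=-2.8366 |R|=2.1865  x_hi=-0.2199 |R|=0.8043
  mid=-1.52820 |R|=0.63950 →hi
  mid=-2.18238 |R|=1.19901 →lo
  mid=-1.85529 |R|=0.86576 →hi
  mid=-2.01883 |R|=1.01901 →lo
  mid=-1.93706 |R|=0.93904 →hi
  mid=-1.97795 |R|=0.97819 →hi
  mid=-1.99839 |R|=0.99839 →hi
  mid=-2.00861 |R|=1.00865 →lo
  mid=-2.00350 |R|=1.00351 →lo
  mid=-2.00095 |R|=1.00095 →lo
  ...
  [-2.00015,-1.99999] ⇒ x*=-2.0000
Stable set (-2.0000, 0).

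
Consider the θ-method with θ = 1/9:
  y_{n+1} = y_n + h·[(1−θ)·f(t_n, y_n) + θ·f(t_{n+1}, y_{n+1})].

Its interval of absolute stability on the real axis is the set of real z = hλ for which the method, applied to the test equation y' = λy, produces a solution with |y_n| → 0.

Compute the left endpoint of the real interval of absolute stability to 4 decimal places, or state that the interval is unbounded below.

z* = -2.5714.

On y'=λy, z=hλ:
  y_{n+1} = y_n + z·[8/9·y_n + 1/9·y_{n+1}] ⇒ (1 − 1/9z)y_{n+1} = (1 + 8/9z)y_n
  so R(z) = (1 + 8/9z)/(1 − 1/9z).

Need |R(x)|<1, x<0.
x=-0.89: |R|=0.1901
R=−1: 1+8/9x = −1+1/9x ⇒ -7/9x=2 ⇒ x=2/(-7/9)=-2.5714
Confirm numerically:
  x=-2.457: |R|=0.93009 <1
  x=-2.455: |R|=0.92885 <1
  x=-1.895: |R|=0.56540 <1
  x=-1.159: |R|=0.02677 <1
  x=-2.854: |R|=1.16686 >1
  x=-2.810: |R|=1.14141 >1
  x=-2.677: |R|=1.06329 >1
Stable set (-2.5714, 0).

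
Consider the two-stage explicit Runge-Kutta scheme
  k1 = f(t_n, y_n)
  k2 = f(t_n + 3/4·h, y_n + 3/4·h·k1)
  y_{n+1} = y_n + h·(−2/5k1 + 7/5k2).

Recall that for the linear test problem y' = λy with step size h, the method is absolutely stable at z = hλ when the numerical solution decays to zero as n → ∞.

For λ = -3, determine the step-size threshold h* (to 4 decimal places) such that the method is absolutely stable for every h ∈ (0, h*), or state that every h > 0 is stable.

(-0.9524,0); λ=-3 ⇒ h* = (20/21)/3 = 0.3175.

With y'=λy (z=hλ):
  k1=λy_n ⇒ h·k1=z·y_n;  k2=λ(1+3/4z)y_n ⇒ h·k2=z(1+3/4z)y_n
  y_{n+1}/y_n = 1 − 2/5z + 7/5z(1+3/4z) = 1 + z + 21/20z²
  R(z) = 1 + z + 21/20z².

Need |R(x)|<1, x<0.
x=-1.02: |R|=1.0724
R=1: x+21/20x²=0 ⇒ x=−20/21=-0.9524; min R=1−1/(4·21/20)=0.7619>−1
Confirm numerically:
  x=-0.916: |R|=0.96501 <1
  x=-0.806: |R|=0.87612 <1
  x=-0.654: |R|=0.79510 <1
  x=-0.632: |R|=0.78740 <1
  x=-1.289: |R|=1.45560 >1
  x=-1.069: |R|=1.13090 >1
  x=-1.033: |R|=1.08744 >1
Stable set (-0.9524, 0).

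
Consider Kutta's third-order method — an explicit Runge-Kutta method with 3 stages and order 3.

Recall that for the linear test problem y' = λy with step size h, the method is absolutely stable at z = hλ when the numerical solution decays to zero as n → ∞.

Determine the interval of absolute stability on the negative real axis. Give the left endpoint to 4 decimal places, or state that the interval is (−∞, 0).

Set f=λy, z=hλ:
  order 3, 3-stage ⇒ R(z)=1+z+z^2/2+z^3/6
  (e.g. R(-0.34)=0.71125, |R|=0.71125)

Boundary: |R(x)|=1, x<0.
x=-0.34: |R|=0.7112
|R(-2.32)|=0.7100 |R(-1.78)|=0.1358 |R(-0.96)|=0.3533
Bisect:
  x_lo=-3.3992 |R|=3.1679  x_hi=-0.3353 |R|=0.7146
  mid=-1.86726 |R|=0.20902 →hi
  mid=-2.63323 |R|=1.20937 →lo
  mid=-2.25025 |R|=0.61750 →hi
  mid=-2.44174 |R|=0.88700 →hi
  mid=-2.53748 |R|=1.04114 →lo
  mid=-2.48961 |R|=0.96236 →hi
  mid=-2.51355 |R|=1.00132 →lo
  mid=-2.50158 |R|=0.98173 →hi
  mid=-2.50756 |R|=0.99150 →hi
  mid=-2.51055 |R|=0.99640 →hi
  ...
  [-2.51280,-2.51261] ⇒ x*=-2.5127
Interval (-2.5127, 0).

z∈(-2.5127,0).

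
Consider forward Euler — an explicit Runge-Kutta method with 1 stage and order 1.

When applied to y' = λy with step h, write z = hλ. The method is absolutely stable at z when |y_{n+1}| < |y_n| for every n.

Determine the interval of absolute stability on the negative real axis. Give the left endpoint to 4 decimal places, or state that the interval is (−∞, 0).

(-2.0000, 0).

On y'=λy, z=hλ:
  order 1, 1-stage ⇒ R(z)=1+z
  (e.g. R(-1.51)=-0.51000, |R|=0.51000)

Find x<0 with |R(x)|<1.
x=-1.51: |R|=0.5100
|R(-1.03)|=0.0300 |R(-0.96)|=0.0400 |R(-0.52)|=0.4800
Bisect:
  x_lo=-2.3356 |R|=1.3356  x_hi=-0.1413 |R|=0.8587
  mid=-1.23846 |R|=0.23846 →hi
  mid=-1.78701 |R|=0.78701 →hi
  mid=-2.06129 |R|=1.06129 →lo
  mid=-1.92415 |R|=0.92415 →hi
  mid=-1.99272 |R|=0.99272 →hi
  mid=-2.02700 |R|=1.02700 →lo
  mid=-2.00986 |R|=1.00986 →lo
  ...
  [-2.00009,-1.99995] ⇒ x*=-2.0000
Stable set (-2.0000, 0).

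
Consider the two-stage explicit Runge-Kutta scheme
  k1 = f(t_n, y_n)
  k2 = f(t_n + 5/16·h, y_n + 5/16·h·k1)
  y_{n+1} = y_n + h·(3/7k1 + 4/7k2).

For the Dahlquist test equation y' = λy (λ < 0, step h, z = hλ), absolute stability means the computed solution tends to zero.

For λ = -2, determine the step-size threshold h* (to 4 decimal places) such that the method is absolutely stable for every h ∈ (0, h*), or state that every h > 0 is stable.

Set f=λy, z=hλ:
  k1=λy_n ⇒ h·k1=z·y_n;  k2=λ(1+5/16z)y_n ⇒ h·k2=z(1+5/16z)y_n
  y_{n+1}/y_n = 1 + 3/7z + 4/7z(1+5/16z) = 1 + z + 5/28z²
  so R(z) = 1 + z + 5/28z².

Find x<0 with |R(x)|<1.
x=-1.33: |R|=0.0141
R=1: x+5/28x²=0 ⇒ x=−28/5=-5.6000; min R=1−1/(4·5/28)=-0.4000>−1
Confirm numerically:
  x=-5.451: |R|=0.85496 <1
  x=-4.476: |R|=0.10160 <1
  x=-4.206: |R|=0.04699 <1
  x=-3.373: |R|=0.34137 <1
  x=-5.955: |R|=1.37750 >1
  x=-5.787: |R|=1.19324 >1
So |R|<1 on (-5.6000, 0).

(-5.6000,0); λ=-2 ⇒ h* = (28/5)/2 = 2.8000.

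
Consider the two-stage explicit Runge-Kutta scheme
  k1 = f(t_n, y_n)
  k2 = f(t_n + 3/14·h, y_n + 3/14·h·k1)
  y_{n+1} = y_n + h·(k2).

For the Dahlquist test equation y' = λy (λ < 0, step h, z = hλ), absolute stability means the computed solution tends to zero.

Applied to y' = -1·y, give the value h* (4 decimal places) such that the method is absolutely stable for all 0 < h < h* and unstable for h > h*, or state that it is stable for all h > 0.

On y'=λy, z=hλ:
  k1=λy_n ⇒ h·k1=z·y_n;  k2=λ(1+3/14z)y_n ⇒ h·k2=z(1+3/14z)y_n
  y_{n+1}/y_n = 1 + z(1+3/14z) = 1 + z + 3/14z²
  ⇒ R(z) = 1 + z + 3/14z².

Need |R(x)|<1, x<0.
x=-0.75: |R|=0.3705
R=1: x+3/14x²=0 ⇒ x=−14/3=-4.6667; min R=1−1/(4·3/14)=-0.1667>−1
Confirm numerically:
  x=-4.380: |R|=0.73094 <1
  x=-4.178: |R|=0.56250 <1
  x=-3.119: |R|=0.03439 <1
  x=-2.397: |R|=0.16580 <1
  x=-5.253: |R|=1.66000 >1
  x=-4.719: |R|=1.05292 >1
Interval (-4.6667, 0).

(-4.6667,0); λ=-1 ⇒ h* = (14/3)/1 = 4.6667.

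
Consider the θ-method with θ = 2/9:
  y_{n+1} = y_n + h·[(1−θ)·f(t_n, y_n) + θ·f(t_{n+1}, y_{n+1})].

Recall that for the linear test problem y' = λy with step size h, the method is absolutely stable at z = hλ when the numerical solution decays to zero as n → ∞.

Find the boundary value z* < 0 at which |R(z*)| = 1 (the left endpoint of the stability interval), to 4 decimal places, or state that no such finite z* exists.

z* = -3.6000.

On y'=λy, z=hλ:
  y_{n+1} = y_n + z·[7/9·y_n + 2/9·y_{n+1}] ⇒ (1 − 2/9z)y_{n+1} = (1 + 7/9z)y_n
  ⇒ R(z) = (1 + 7/9z)/(1 − 2/9z).

Find x<0 with |R(x)|<1.
x=-1.64: |R|=0.2020
R=−1: 1+7/9x = −1+2/9x ⇒ -5/9x=2 ⇒ x=2/(-5/9)=-3.6000
Confirm numerically:
  x=-3.523: |R|=0.97601 <1
  x=-1.991: |R|=0.38030 <1
  x=-1.498: |R|=0.12387 <1
  x=-3.946: |R|=1.10242 >1
  x=-3.835: |R|=1.07049 >1
  x=-3.787: |R|=1.05641 >1
Interval (-3.6000, 0).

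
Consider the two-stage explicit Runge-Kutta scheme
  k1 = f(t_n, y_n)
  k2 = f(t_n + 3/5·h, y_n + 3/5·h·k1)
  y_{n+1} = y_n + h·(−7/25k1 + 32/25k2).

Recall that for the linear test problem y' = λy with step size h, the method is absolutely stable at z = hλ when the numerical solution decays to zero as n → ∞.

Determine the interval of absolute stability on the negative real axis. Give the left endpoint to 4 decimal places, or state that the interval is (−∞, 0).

With y'=λy (z=hλ):
  k1=λy_n ⇒ h·k1=z·y_n;  k2=λ(1+3/5z)y_n ⇒ h·k2=z(1+3/5z)y_n
  y_{n+1}/y_n = 1 − 7/25z + 32/25z(1+3/5z) = 1 + z + 96/125z²
  so R(z) = 1 + z + 96/125z².

Solve |R(x)|<1 on ℝ⁻.
x=-1.46: |R|=1.1771
R=1: x+96/125x²=0 ⇒ x=−125/96=-1.3021; min R=1−1/(4·96/125)=0.6745>−1
Confirm numerically:
  x=-1.150: |R|=0.86568 <1
  x=-0.903: |R|=0.72323 <1
  x=-0.756: |R|=0.68294 <1
  x=-0.729: |R|=0.67915 <1
  x=-1.712: |R|=1.53896 >1
  x=-1.370: |R|=1.07146 >1
Stable set (-1.3021, 0).

z∈(-1.3021,0).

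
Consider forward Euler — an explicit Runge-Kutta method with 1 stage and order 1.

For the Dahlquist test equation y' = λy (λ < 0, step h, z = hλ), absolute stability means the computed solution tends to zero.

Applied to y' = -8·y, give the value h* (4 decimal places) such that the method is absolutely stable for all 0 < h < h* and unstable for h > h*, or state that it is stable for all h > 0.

With y'=λy (z=hλ):
  order 1, 1-stage ⇒ R(z)=1+z
  (e.g. R(-0.31)=0.69000, |R|=0.69000)

Boundary: |R(x)|=1, x<0.
x=-0.31: |R|=0.6900
|R(-1.98)|=0.9800 |R(-1.05)|=0.0500 |R(-0.84)|=0.1600
Bisect:
  x_lo=-2.6598 |R|=1.6598  x_hi=-0.2141 |R|=0.7859
  mid=-1.43695 |R|=0.43695 →hi
  mid=-2.04839 |R|=1.04839 →lo
  mid=-1.74267 |R|=0.74267 →hi
  mid=-1.89553 |R|=0.89553 →hi
  mid=-1.97196 |R|=0.97196 →hi
  mid=-2.01018 |R|=1.01018 →lo
  mid=-1.99107 |R|=0.99107 →hi
  mid=-2.00063 |R|=1.00063 →lo
  ...
  [-2.00003,-1.99988] ⇒ x*=-2.0000
Interval (-2.0000, 0).

(-2.0000,0); λ=-8 ⇒ h* = 0.2500.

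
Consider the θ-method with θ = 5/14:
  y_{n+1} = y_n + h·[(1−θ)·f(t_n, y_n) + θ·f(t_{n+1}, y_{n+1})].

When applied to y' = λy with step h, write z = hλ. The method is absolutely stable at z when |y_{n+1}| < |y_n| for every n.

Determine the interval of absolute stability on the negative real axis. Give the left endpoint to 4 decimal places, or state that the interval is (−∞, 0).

(-7.0000, 0).

Set f=λy, z=hλ:
  y_{n+1} = y_n + z·[9/14·y_n + 5/14·y_{n+1}] ⇒ (1 − 5/14z)y_{n+1} = (1 + 9/14z)y_n
  ⇒ R(z) = (1 + 9/14z)/(1 − 5/14z).

Need |R(x)|<1, x<0.
x=-1.79: |R|=0.0919
R=−1: 1+9/14x = −1+5/14x ⇒ -2/7x=2 ⇒ x=2/(-2/7)=-7.0000
Confirm numerically:
  x=-6.791: |R|=0.98257 <1
  x=-5.842: |R|=0.89280 <1
  x=-5.427: |R|=0.84704 <1
  x=-7.327: |R|=1.02583 >1
  x=-7.245: |R|=1.01951 >1
  x=-7.115: |R|=1.00928 >1
Interval (-7.0000, 0).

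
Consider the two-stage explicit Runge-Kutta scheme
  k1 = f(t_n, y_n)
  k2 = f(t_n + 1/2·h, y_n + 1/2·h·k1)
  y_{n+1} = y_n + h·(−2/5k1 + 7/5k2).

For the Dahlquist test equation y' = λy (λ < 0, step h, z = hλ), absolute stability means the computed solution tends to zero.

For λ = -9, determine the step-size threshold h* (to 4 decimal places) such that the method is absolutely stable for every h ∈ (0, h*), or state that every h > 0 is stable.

(-1.4286,0); λ=-9 ⇒ h* = (10/7)/9 = 0.1587.

Test eqn y'=λy, z=hλ:
  k1=λy_n ⇒ h·k1=z·y_n;  k2=λ(1+1/2z)y_n ⇒ h·k2=z(1+1/2z)y_n
  y_{n+1}/y_n = 1 − 2/5z + 7/5z(1+1/2z) = 1 + z + 7/10z²
  ⇒ R(z) = 1 + z + 7/10z².

Solve |R(x)|<1 on ℝ⁻.
x=-0.47: |R|=0.6846
R=1: x+7/10x²=0 ⇒ x=−10/7=-1.4286; min R=1−1/(4·7/10)=0.6429>−1
Confirm numerically:
  x=-1.371: |R|=0.94475 <1
  x=-1.302: |R|=0.88464 <1
  x=-1.030: |R|=0.71263 <1
  x=-0.696: |R|=0.64309 <1
  x=-2.013: |R|=1.82352 >1
  x=-1.906: |R|=1.63699 >1
Interval (-1.4286, 0).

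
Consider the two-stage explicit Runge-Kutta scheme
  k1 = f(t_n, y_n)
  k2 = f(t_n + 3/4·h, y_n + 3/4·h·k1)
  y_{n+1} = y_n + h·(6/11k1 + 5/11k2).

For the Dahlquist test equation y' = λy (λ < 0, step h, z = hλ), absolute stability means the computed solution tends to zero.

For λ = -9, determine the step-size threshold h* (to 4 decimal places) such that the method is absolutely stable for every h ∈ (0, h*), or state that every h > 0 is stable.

(-2.9333,0); λ=-9 ⇒ h* = (44/15)/9 = 0.3259.

On y'=λy, z=hλ:
  k1=λy_n ⇒ h·k1=z·y_n;  k2=λ(1+3/4z)y_n ⇒ h·k2=z(1+3/4z)y_n
  y_{n+1}/y_n = 1 + 6/11z + 5/11z(1+3/4z) = 1 + z + 15/44z²
  ⇒ R(z) = 1 + z + 15/44z².

Need |R(x)|<1, x<0.
x=-0.36: |R|=0.6842
R=1: x+15/44x²=0 ⇒ x=−44/15=-2.9333; min R=1−1/(4·15/44)=0.2667>−1
Confirm numerically:
  x=-2.627: |R|=0.72566 <1
  x=-1.861: |R|=0.31968 <1
  x=-1.482: |R|=0.26675 <1
  x=-1.196: |R|=0.29164 <1
  x=-3.444: |R|=1.59957 >1
  x=-3.136: |R|=1.21667 >1
Stable set (-2.9333, 0).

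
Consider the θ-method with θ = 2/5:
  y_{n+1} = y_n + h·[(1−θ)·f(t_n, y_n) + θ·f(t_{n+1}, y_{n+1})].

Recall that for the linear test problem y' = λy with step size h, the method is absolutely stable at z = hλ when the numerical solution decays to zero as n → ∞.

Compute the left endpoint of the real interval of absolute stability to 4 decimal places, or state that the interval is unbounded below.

left endpoint -10.0000.

Test eqn y'=λy, z=hλ:
  y_{n+1} = y_n + z·[3/5·y_n + 2/5·y_{n+1}] ⇒ (1 − 2/5z)y_{n+1} = (1 + 3/5z)y_n
  so R(z) = (1 + 3/5z)/(1 − 2/5z).

Find x<0 with |R(x)|<1.
x=-1.06: |R|=0.2556
R=−1: 1+3/5x = −1+2/5x ⇒ -1/5x=2 ⇒ x=2/(-1/5)=-10.0000
Confirm numerically:
  x=-9.385: |R|=0.97413 <1
  x=-5.718: |R|=0.73947 <1
  x=-5.160: |R|=0.68407 <1
  x=-4.838: |R|=0.64827 <1
  x=-10.567: |R|=1.02170 >1
  x=-10.211: |R|=1.00830 >1
So |R|<1 on (-10.0000, 0).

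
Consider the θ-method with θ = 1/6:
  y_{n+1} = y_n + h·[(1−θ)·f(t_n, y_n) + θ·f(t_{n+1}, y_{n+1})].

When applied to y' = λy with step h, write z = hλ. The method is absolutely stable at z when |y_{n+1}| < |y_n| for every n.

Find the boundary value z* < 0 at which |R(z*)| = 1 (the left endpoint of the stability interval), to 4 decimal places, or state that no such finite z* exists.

Set f=λy, z=hλ:
  y_{n+1} = y_n + z·[5/6·y_n + 1/6·y_{n+1}] ⇒ (1 − 1/6z)y_{n+1} = (1 + 5/6z)y_n
  so R(z) = (1 + 5/6z)/(1 − 1/6z).

Solve |R(x)|<1 on ℝ⁻.
x=-1.59: |R|=0.2569
R=−1: 1+5/6x = −1+1/6x ⇒ -2/3x=2 ⇒ x=2/(-2/3)=-3.0000
Confirm numerically:
  x=-2.910: |R|=0.95960 <1
  x=-2.547: |R|=0.78800 <1
  x=-1.920: |R|=0.45455 <1
  x=-3.475: |R|=1.20053 >1
  x=-3.140: |R|=1.06127 >1
Stable set (-3.0000, 0).

left endpoint -3.0000.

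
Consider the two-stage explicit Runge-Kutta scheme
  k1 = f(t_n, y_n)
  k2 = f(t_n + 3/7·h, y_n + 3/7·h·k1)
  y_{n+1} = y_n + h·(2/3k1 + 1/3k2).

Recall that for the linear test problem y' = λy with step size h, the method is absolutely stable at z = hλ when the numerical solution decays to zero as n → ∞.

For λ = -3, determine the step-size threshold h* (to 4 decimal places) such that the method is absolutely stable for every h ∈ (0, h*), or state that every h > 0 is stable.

(-7.0000,0); λ=-3 ⇒ h* = (7)/3 = 2.3333.

Test eqn y'=λy, z=hλ:
  k1=λy_n ⇒ h·k1=z·y_n;  k2=λ(1+3/7z)y_n ⇒ h·k2=z(1+3/7z)y_n
  y_{n+1}/y_n = 1 + 2/3z + 1/3z(1+3/7z) = 1 + z + 1/7z²
  ⇒ R(z) = 1 + z + 1/7z².

Find x<0 with |R(x)|<1.
x=-1.04: |R|=0.1145
R=1: x+1/7x²=0 ⇒ x=−7=-7.0000; min R=1−1/(4·1/7)=-0.7500>−1
Confirm numerically:
  x=-6.849: |R|=0.85226 <1
  x=-5.158: |R|=0.35729 <1
  x=-4.086: |R|=0.70094 <1
  x=-7.424: |R|=1.44968 >1
  x=-7.400: |R|=1.42286 >1
  x=-7.281: |R|=1.29228 >1
Stable set (-7.0000, 0).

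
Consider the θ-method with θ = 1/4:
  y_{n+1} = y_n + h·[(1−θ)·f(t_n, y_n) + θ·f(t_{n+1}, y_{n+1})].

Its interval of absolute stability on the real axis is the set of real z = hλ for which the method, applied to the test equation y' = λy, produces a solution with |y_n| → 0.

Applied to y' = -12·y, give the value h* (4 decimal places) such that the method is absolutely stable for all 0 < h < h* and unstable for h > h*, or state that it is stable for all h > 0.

(-4.0000,0); λ=-12 ⇒ h* = (4)/12 = 0.3333.

Test eqn y'=λy, z=hλ:
  y_{n+1} = y_n + z·[3/4·y_n + 1/4·y_{n+1}] ⇒ (1 − 1/4z)y_{n+1} = (1 + 3/4z)y_n
  Hence R(z) = (1 + 3/4z)/(1 − 1/4z).

Need |R(x)|<1, x<0.
x=-1.03: |R|=0.1809
R=−1: 1+3/4x = −1+1/4x ⇒ -1/2x=2 ⇒ x=2/(-1/2)=-4.0000
Confirm numerically:
  x=-3.713: |R|=0.92558 <1
  x=-1.896: |R|=0.28630 <1
  x=-1.831: |R|=0.25605 <1
  x=-4.374: |R|=1.08932 >1
  x=-4.060: |R|=1.01489 >1
Stable set (-4.0000, 0).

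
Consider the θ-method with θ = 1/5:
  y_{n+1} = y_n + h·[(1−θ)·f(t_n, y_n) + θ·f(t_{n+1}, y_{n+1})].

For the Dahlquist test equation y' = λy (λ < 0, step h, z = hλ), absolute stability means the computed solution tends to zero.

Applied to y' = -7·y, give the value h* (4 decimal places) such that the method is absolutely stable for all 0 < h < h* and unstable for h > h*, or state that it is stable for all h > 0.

(-3.3333,0); λ=-7 ⇒ h* = (10/3)/7 = 0.4762.

With y'=λy (z=hλ):
  y_{n+1} = y_n + z·[4/5·y_n + 1/5·y_{n+1}] ⇒ (1 − 1/5z)y_{n+1} = (1 + 4/5z)y_n
  Hence R(z) = (1 + 4/5z)/(1 − 1/5z).

Need |R(x)|<1, x<0.
x=-1.41: |R|=0.0998
R=−1: 1+4/5x = −1+1/5x ⇒ -3/5x=2 ⇒ x=2/(-3/5)=-3.3333
Confirm numerically:
  x=-3.068: |R|=0.90134 <1
  x=-2.955: |R|=0.85732 <1
  x=-2.139: |R|=0.49811 <1
  x=-1.780: |R|=0.31268 <1
  x=-3.800: |R|=1.15909 >1
  x=-3.745: |R|=1.14122 >1
So |R|<1 on (-3.3333, 0).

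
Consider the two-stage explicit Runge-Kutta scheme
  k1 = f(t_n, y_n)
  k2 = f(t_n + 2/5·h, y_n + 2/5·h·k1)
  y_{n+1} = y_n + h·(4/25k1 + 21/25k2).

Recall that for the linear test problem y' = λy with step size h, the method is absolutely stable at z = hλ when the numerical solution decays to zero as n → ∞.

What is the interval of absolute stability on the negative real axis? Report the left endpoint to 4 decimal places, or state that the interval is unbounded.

(-2.9762, 0).

Test eqn y'=λy, z=hλ:
  k1=λy_n ⇒ h·k1=z·y_n;  k2=λ(1+2/5z)y_n ⇒ h·k2=z(1+2/5z)y_n
  y_{n+1}/y_n = 1 + 4/25z + 21/25z(1+2/5z) = 1 + z + 42/125z²
  R(z) = 1 + z + 42/125z².

Need |R(x)|<1, x<0.
x=-1.24: |R|=0.2766
R=1: x+42/125x²=0 ⇒ x=−125/42=-2.9762; min R=1−1/(4·42/125)=0.2560>−1
Confirm numerically:
  x=-2.472: |R|=0.58122 <1
  x=-2.112: |R|=0.38674 <1
  x=-1.969: |R|=0.33366 <1
  x=-1.596: |R|=0.25986 <1
  x=-3.360: |R|=1.43331 >1
  x=-3.140: |R|=1.17283 >1
Stable set (-2.9762, 0).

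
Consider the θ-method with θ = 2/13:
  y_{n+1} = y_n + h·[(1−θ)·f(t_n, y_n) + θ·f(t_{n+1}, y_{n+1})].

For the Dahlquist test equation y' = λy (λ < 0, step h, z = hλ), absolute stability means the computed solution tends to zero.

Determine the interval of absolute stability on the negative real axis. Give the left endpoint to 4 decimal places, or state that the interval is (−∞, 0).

Set f=λy, z=hλ:
  y_{n+1} = y_n + z·[11/13·y_n + 2/13·y_{n+1}] ⇒ (1 − 2/13z)y_{n+1} = (1 + 11/13z)y_n
  Hence R(z) = (1 + 11/13z)/(1 − 2/13z).

Solve |R(x)|<1 on ℝ⁻.
x=-0.39: |R|=0.6321
R=−1: 1+11/13x = −1+2/13x ⇒ -9/13x=2 ⇒ x=2/(-9/13)=-2.8889
Confirm numerically:
  x=-2.342: |R|=0.72167 <1
  x=-1.631: |R|=0.30384 <1
  x=-1.215: |R|=0.02366 <1
  x=-3.452: |R|=1.25462 >1
  x=-3.164: |R|=1.12810 >1
Stable set (-2.8889, 0).

(-2.8889, 0).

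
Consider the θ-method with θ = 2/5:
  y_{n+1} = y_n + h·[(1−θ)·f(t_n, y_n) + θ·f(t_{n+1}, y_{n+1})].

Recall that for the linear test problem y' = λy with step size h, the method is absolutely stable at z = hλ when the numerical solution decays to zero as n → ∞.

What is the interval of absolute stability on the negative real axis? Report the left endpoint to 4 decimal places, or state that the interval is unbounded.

Set f=λy, z=hλ:
  y_{n+1} = y_n + z·[3/5·y_n + 2/5·y_{n+1}] ⇒ (1 − 2/5z)y_{n+1} = (1 + 3/5z)y_n
  ⇒ R(z) = (1 + 3/5z)/(1 − 2/5z).

Boundary: |R(x)|=1, x<0.
x=-1.31: |R|=0.1404
R=−1: 1+3/5x = −1+2/5x ⇒ -1/5x=2 ⇒ x=2/(-1/5)=-10.0000
Confirm numerically:
  x=-8.712: |R|=0.94256 <1
  x=-7.756: |R|=0.89060 <1
  x=-5.379: |R|=0.70675 <1
  x=-4.319: |R|=0.58344 <1
  x=-10.543: |R|=1.02082 >1
  x=-10.434: |R|=1.01678 >1
So |R|<1 on (-10.0000, 0).

(-10.0000, 0).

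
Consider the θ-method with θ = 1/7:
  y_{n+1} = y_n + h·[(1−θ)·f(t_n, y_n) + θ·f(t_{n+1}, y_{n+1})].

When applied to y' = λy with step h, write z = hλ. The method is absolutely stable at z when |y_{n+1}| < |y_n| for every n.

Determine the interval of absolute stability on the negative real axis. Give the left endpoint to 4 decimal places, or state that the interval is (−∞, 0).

Test eqn y'=λy, z=hλ:
  y_{n+1} = y_n + z·[6/7·y_n + 1/7·y_{n+1}] ⇒ (1 − 1/7z)y_{n+1} = (1 + 6/7z)y_n
  ⇒ R(z) = (1 + 6/7z)/(1 − 1/7z).

Find x<0 with |R(x)|<1.
x=-1.35: |R|=0.1317
R=−1: 1+6/7x = −1+1/7x ⇒ -5/7x=2 ⇒ x=2/(-5/7)=-2.8000
Confirm numerically:
  x=-1.781: |R|=0.41977 <1
  x=-1.307: |R|=0.10136 <1
  x=-1.139: |R|=0.02040 <1
  x=-2.956: |R|=1.07834 >1
  x=-2.903: |R|=1.05200 >1
So |R|<1 on (-2.8000, 0).

(-2.8000, 0).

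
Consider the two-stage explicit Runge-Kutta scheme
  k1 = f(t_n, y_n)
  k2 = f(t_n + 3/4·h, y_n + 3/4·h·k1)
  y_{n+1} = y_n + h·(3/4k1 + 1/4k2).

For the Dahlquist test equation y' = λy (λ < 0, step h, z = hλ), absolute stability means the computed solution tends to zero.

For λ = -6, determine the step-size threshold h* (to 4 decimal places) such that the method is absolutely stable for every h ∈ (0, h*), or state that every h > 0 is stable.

(-5.3333,0); λ=-6 ⇒ h* = (16/3)/6 = 0.8889.

On y'=λy, z=hλ:
  k1=λy_n ⇒ h·k1=z·y_n;  k2=λ(1+3/4z)y_n ⇒ h·k2=z(1+3/4z)y_n
  y_{n+1}/y_n = 1 + 3/4z + 1/4z(1+3/4z) = 1 + z + 3/16z²
  ⇒ R(z) = 1 + z + 3/16z².

Need |R(x)|<1, x<0.
x=-1.34: |R|=0.0033
R=1: x+3/16x²=0 ⇒ x=−16/3=-5.3333; min R=1−1/(4·3/16)=-0.3333>−1
Confirm numerically:
  x=-4.868: |R|=0.57527 <1
  x=-3.364: |R|=0.24216 <1
  x=-2.832: |R|=0.32821 <1
  x=-2.206: |R|=0.29354 <1
  x=-5.835: |R|=1.54885 >1
  x=-5.513: |R|=1.18572 >1
  x=-5.389: |R|=1.05625 >1
Interval (-5.3333, 0).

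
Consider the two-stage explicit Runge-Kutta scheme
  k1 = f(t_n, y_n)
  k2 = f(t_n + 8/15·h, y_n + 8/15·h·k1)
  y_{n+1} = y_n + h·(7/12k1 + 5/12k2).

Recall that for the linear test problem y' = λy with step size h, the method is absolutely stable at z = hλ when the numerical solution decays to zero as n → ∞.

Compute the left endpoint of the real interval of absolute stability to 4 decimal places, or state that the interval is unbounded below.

z* = -4.5000.

On y'=λy, z=hλ:
  k1=λy_n ⇒ h·k1=z·y_n;  k2=λ(1+8/15z)y_n ⇒ h·k2=z(1+8/15z)y_n
  y_{n+1}/y_n = 1 + 7/12z + 5/12z(1+8/15z) = 1 + z + 2/9z²
  so R(z) = 1 + z + 2/9z².

Boundary: |R(x)|=1, x<0.
x=-0.73: |R|=0.3884
R=1: x+2/9x²=0 ⇒ x=−9/2=-4.5000; min R=1−1/(4·2/9)=-0.1250>−1
Confirm numerically:
  x=-2.254: |R|=0.12500 <1
  x=-2.228: |R|=0.12489 <1
  x=-2.094: |R|=0.11959 <1
  x=-2.014: |R|=0.11262 <1
  x=-5.076: |R|=1.64973 >1
  x=-4.785: |R|=1.30305 >1
  x=-4.573: |R|=1.07418 >1
Stable set (-4.5000, 0).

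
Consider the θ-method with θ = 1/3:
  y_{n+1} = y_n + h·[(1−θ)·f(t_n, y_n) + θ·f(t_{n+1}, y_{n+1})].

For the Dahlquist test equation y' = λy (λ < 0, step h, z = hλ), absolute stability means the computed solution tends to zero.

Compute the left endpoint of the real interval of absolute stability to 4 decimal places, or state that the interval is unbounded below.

left endpoint -6.0000.

With y'=λy (z=hλ):
  y_{n+1} = y_n + z·[2/3·y_n + 1/3·y_{n+1}] ⇒ (1 − 1/3z)y_{n+1} = (1 + 2/3z)y_n
  so R(z) = (1 + 2/3z)/(1 − 1/3z).

Find x<0 with |R(x)|<1.
x=-1.09: |R|=0.2005
R=−1: 1+2/3x = −1+1/3x ⇒ -1/3x=2 ⇒ x=2/(-1/3)=-6.0000
Confirm numerically:
  x=-3.749: |R|=0.66647 <1
  x=-3.709: |R|=0.65852 <1
  x=-2.775: |R|=0.44156 <1
  x=-6.449: |R|=1.04752 >1
  x=-6.185: |R|=1.02014 >1
  x=-6.175: |R|=1.01907 >1
Interval (-6.0000, 0).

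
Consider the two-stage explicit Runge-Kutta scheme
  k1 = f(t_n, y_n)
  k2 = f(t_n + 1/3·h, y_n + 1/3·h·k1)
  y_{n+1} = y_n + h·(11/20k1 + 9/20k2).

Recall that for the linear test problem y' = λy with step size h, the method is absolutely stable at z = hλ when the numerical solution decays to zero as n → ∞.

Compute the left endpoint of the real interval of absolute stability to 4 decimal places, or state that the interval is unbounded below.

left endpoint -6.6667.

Test eqn y'=λy, z=hλ:
  k1=λy_n ⇒ h·k1=z·y_n;  k2=λ(1+1/3z)y_n ⇒ h·k2=z(1+1/3z)y_n
  y_{n+1}/y_n = 1 + 11/20z + 9/20z(1+1/3z) = 1 + z + 3/20z²
  R(z) = 1 + z + 3/20z².

Solve |R(x)|<1 on ℝ⁻.
x=-0.69: |R|=0.3814
R=1: x+3/20x²=0 ⇒ x=−20/3=-6.6667; min R=1−1/(4·3/20)=-0.6667>−1
Confirm numerically:
  x=-4.339: |R|=0.51496 <1
  x=-3.995: |R|=0.60100 <1
  x=-3.861: |R|=0.62490 <1
  x=-2.959: |R|=0.64565 <1
  x=-7.202: |R|=1.57832 >1
  x=-6.898: |R|=1.23936 >1
Interval (-6.6667, 0).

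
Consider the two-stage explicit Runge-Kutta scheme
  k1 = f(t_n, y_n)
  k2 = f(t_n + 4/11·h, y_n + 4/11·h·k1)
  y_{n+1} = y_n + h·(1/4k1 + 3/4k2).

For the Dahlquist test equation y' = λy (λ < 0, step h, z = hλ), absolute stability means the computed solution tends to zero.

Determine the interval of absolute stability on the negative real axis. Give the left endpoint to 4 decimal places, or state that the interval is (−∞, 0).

On y'=λy, z=hλ:
  k1=λy_n ⇒ h·k1=z·y_n;  k2=λ(1+4/11z)y_n ⇒ h·k2=z(1+4/11z)y_n
  y_{n+1}/y_n = 1 + 1/4z + 3/4z(1+4/11z) = 1 + z + 3/11z²
  Hence R(z) = 1 + z + 3/11z².

Boundary: |R(x)|=1, x<0.
x=-1.76: |R|=0.0848
R=1: x+3/11x²=0 ⇒ x=−11/3=-3.6667; min R=1−1/(4·3/11)=0.0833>−1
Confirm numerically:
  x=-2.960: |R|=0.42953 <1
  x=-2.055: |R|=0.09673 <1
  x=-2.052: |R|=0.09637 <1
  x=-1.614: |R|=0.09645 <1
  x=-4.244: |R|=1.66824 >1
  x=-4.058: |R|=1.43310 >1
  x=-3.843: |R|=1.18481 >1
Interval (-3.6667, 0).

z∈(-3.6667,0).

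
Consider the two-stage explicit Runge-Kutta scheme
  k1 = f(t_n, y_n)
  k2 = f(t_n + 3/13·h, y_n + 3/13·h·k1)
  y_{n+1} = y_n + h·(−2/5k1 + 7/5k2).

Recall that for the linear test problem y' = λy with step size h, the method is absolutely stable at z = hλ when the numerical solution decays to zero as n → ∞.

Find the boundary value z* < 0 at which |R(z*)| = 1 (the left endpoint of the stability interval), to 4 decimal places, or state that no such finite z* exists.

z* = -3.0952.

On y'=λy, z=hλ:
  k1=λy_n ⇒ h·k1=z·y_n;  k2=λ(1+3/13z)y_n ⇒ h·k2=z(1+3/13z)y_n
  y_{n+1}/y_n = 1 − 2/5z + 7/5z(1+3/13z) = 1 + z + 21/65z²
  Hence R(z) = 1 + z + 21/65z².

Find x<0 with |R(x)|<1.
x=-1.33: |R|=0.2415
R=1: x+21/65x²=0 ⇒ x=−65/21=-3.0952; min R=1−1/(4·21/65)=0.2262>−1
Confirm numerically:
  x=-2.740: |R|=0.68553 <1
  x=-1.644: |R|=0.22919 <1
  x=-1.342: |R|=0.23985 <1
  x=-3.483: |R|=1.43634 >1
  x=-3.268: |R|=1.18240 >1
  x=-3.172: |R|=1.07867 >1
Stable set (-3.0952, 0).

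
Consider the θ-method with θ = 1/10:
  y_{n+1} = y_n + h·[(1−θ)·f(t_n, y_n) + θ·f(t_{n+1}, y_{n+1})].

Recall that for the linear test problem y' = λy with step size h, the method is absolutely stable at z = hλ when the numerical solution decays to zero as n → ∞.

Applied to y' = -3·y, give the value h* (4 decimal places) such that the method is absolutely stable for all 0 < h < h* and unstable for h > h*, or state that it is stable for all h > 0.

(-2.5000,0); λ=-3 ⇒ h* = (5/2)/3 = 0.8333.

Set f=λy, z=hλ:
  y_{n+1} = y_n + z·[9/10·y_n + 1/10·y_{n+1}] ⇒ (1 − 1/10z)y_{n+1} = (1 + 9/10z)y_n
  R(z) = (1 + 9/10z)/(1 − 1/10z).

Need |R(x)|<1, x<0.
x=-0.55: |R|=0.4787
R=−1: 1+9/10x = −1+1/10x ⇒ -4/5x=2 ⇒ x=2/(-4/5)=-2.5000
Confirm numerically:
  x=-1.522: |R|=0.32095 <1
  x=-1.508: |R|=0.31039 <1
  x=-1.388: |R|=0.21883 <1
  x=-1.221: |R|=0.08814 <1
  x=-2.970: |R|=1.28990 >1
  x=-2.729: |R|=1.14392 >1
  x=-2.716: |R|=1.13589 >1
Interval (-2.5000, 0).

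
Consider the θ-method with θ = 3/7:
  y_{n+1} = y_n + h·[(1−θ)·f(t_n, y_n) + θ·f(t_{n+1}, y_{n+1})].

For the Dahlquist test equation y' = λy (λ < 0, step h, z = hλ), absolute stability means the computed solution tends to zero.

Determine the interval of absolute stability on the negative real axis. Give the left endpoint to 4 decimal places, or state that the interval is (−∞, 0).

z∈(-14.0000,0).

With y'=λy (z=hλ):
  y_{n+1} = y_n + z·[4/7·y_n + 3/7·y_{n+1}] ⇒ (1 − 3/7z)y_{n+1} = (1 + 4/7z)y_n
  so R(z) = (1 + 4/7z)/(1 − 3/7z).

Need |R(x)|<1, x<0.
x=-0.54: |R|=0.5615
R=−1: 1+4/7x = −1+3/7x ⇒ -1/7x=2 ⇒ x=2/(-1/7)=-14.0000
Confirm numerically:
  x=-10.357: |R|=0.90431 <1
  x=-6.675: |R|=0.72895 <1
  x=-6.388: |R|=0.70907 <1
  x=-14.124: |R|=1.00251 >1
  x=-14.037: |R|=1.00075 >1
So |R|<1 on (-14.0000, 0).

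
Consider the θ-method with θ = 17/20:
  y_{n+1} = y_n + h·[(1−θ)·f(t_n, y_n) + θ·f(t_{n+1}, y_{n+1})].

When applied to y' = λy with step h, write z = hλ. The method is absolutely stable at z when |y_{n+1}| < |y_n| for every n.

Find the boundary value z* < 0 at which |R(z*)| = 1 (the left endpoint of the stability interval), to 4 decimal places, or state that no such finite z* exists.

On y'=λy, z=hλ:
  y_{n+1} = y_n + z·[3/20·y_n + 17/20·y_{n+1}] ⇒ (1 − 17/20z)y_{n+1} = (1 + 3/20z)y_n
  R(z) = (1 + 3/20z)/(1 − 17/20z).

Find x<0 with |R(x)|<1.
x=-1.59: |R|=0.3238
x=-2: |R|=0.2593
x=-10: |R|=0.0526
x=-100: |R|=0.1628
θ=17/20≥1/2 ⇒ |1+3/20x|<|1−17/20x| ∀x<0 ⇒ interval (−∞,0).

(−∞, 0) — no finite endpoint.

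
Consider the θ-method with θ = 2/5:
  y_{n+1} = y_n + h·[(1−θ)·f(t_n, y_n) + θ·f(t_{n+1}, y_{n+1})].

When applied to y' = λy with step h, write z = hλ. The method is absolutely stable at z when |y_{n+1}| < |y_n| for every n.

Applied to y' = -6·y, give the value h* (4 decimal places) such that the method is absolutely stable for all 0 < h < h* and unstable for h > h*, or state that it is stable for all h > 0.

(-10.0000,0); λ=-6 ⇒ h* = (10)/6 = 1.6667.

On y'=λy, z=hλ:
  y_{n+1} = y_n + z·[3/5·y_n + 2/5·y_{n+1}] ⇒ (1 − 2/5z)y_{n+1} = (1 + 3/5z)y_n
  ⇒ R(z) = (1 + 3/5z)/(1 − 2/5z).

Find x<0 with |R(x)|<1.
x=-0.5: |R|=0.5833
R=−1: 1+3/5x = −1+2/5x ⇒ -1/5x=2 ⇒ x=2/(-1/5)=-10.0000
Confirm numerically:
  x=-7.071: |R|=0.84699 <1
  x=-6.825: |R|=0.82976 <1
  x=-5.331: |R|=0.70189 <1
  x=-10.564: |R|=1.02159 >1
  x=-10.247: |R|=1.00969 >1
  x=-10.040: |R|=1.00159 >1
Interval (-10.0000, 0).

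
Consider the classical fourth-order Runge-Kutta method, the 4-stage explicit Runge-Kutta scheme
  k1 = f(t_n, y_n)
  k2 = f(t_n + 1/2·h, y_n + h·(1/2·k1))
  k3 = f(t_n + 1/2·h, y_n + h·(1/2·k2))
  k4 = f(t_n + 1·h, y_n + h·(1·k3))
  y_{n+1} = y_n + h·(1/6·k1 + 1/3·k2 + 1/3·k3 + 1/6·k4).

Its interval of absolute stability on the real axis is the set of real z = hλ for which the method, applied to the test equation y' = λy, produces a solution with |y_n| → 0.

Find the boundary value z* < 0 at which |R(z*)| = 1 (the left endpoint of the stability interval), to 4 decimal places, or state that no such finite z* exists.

Test eqn y'=λy, z=hλ:
  order 4, 4-stage ⇒ R(z)=1+z+z^2/2+z^3/6+z^4/24
  (e.g. R(-0.68)=0.50770, |R|=0.50770)

Find x<0 with |R(x)|<1.
x=-0.68: |R|=0.5077
|R(-1.39)|=0.2840 |R(-1.29)|=0.2997 |R(-1.08)|=0.3499
Bisect:
  x_lo=-3.2703 |R|=2.0137  x_hi=-0.3437 |R|=0.7092
  mid=-1.80700 |R|=0.28648 →hi
  mid=-2.53864 |R|=0.68750 →hi
  mid=-2.90446 |R|=1.19505 →lo
  mid=-2.72155 |R|=0.90807 →hi
  mid=-2.81301 |R|=1.04259 →lo
  mid=-2.76728 |R|=0.97318 →hi
  mid=-2.79014 |R|=1.00734 →lo
  mid=-2.77871 |R|=0.99012 →hi
  mid=-2.78443 |R|=0.99869 →hi
  ...
  [-2.78532,-2.78514] ⇒ x*=-2.7853
Stable set (-2.7853, 0).

left endpoint -2.7853.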